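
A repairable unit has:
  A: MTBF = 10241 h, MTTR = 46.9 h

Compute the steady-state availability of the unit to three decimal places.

0.995

A(A) = MTBF/(MTBF+MTTR) = 10241/(10241+46.9) = 0.995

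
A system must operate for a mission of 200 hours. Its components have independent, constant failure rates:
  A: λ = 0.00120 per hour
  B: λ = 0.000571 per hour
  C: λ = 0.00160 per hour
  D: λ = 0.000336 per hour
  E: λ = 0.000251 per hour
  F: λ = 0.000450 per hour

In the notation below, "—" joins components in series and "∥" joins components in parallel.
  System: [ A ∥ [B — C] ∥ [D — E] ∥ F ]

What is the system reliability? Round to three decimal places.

0.999

R(A) = exp(−0.00120 × 200) = 0.78663
R(B) = exp(−0.000571 × 200) = 0.89208
R(C) = exp(−0.00160 × 200) = 0.72615
R(D) = exp(−0.000336 × 200) = 0.93501
R(E) = exp(−0.000251 × 200) = 0.95104
R(F) = exp(−0.000450 × 200) = 0.91393
Series (B and C): 0.89208 × 0.72615 = 0.64778
Series (D and E): 0.93501 × 0.95104 = 0.88923
Parallel (A, [0.64778], [0.88923], and F): 1 − (1 − 0.78663)(1 − 0.64778)(1 − 0.88923)(1 − 0.91393) = 0.999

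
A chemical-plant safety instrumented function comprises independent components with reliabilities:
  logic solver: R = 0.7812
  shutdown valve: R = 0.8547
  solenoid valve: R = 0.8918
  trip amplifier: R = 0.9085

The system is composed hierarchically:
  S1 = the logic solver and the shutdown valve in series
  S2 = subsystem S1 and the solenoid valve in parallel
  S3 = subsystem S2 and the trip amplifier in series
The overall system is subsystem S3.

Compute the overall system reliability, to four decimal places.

Series (logic solver and shutdown valve): 0.781200 × 0.854700 = 0.667692
Parallel ([0.667692] and solenoid valve): 1 − (1 − 0.667692)(1 − 0.891800) = 0.964044
Series ([0.964044] and trip amplifier): 0.964044 × 0.908500 = 0.8758

0.8758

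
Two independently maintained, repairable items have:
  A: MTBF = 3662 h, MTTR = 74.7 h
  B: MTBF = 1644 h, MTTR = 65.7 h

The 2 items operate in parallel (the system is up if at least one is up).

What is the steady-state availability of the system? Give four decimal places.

A(A) = MTBF/(MTBF+MTTR) = 3662/(3662+74.7) = 0.980009
A(B) = MTBF/(MTBF+MTTR) = 1644/(1644+65.7) = 0.961572
Parallel availability: 1 − (1 − 0.980009)(1 − 0.961572) = 0.9992

0.9992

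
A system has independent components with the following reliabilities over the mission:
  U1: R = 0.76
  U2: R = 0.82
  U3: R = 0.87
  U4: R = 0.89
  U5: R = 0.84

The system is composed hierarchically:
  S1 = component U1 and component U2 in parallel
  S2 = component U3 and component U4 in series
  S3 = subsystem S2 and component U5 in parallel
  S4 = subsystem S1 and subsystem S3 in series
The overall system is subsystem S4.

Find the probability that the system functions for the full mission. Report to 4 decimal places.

0.9222

Parallel (U1 and U2): 1 − (1 − 0.760000)(1 − 0.820000) = 0.956800
Series (U3 and U4): 0.870000 × 0.890000 = 0.774300
Parallel ([0.774300] and U5): 1 − (1 − 0.774300)(1 − 0.840000) = 0.963888
Series ([0.956800] and [0.963888]): 0.956800 × 0.963888 = 0.9222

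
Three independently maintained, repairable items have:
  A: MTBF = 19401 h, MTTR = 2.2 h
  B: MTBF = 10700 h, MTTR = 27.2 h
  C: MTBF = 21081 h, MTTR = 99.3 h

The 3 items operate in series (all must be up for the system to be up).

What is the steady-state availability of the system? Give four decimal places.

0.9927

A(A) = MTBF/(MTBF+MTTR) = 19401/(19401+2.2) = 0.999887
A(B) = MTBF/(MTBF+MTTR) = 10700/(10700+27.2) = 0.997464
A(C) = MTBF/(MTBF+MTTR) = 21081/(21081+99.3) = 0.995312
Series availability: 0.999887 × 0.997464 × 0.995312 = 0.9927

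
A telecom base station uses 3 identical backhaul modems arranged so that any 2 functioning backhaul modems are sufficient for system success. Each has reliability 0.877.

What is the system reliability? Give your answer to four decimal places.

R = Σ_{i=2}^{3} C(3,i) p^i (1−p)^{3−i} with p = 0.877
C(3,2)·0.877^2·0.123^1 = 0.283809
C(3,3)·0.877^3·0.123^0 = 0.674526
Sum = 0.9583

0.9583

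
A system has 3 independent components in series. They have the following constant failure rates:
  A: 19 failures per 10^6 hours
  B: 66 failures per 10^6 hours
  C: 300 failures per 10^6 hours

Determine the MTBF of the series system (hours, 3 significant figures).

Series of exponential components: λ_sys = Σ λ_i
λ_sys = 0.000019 + 0.000066 + 0.00030 = 3.8500e-04 /h
MTBF = 1 / λ_sys = 2600 h

2600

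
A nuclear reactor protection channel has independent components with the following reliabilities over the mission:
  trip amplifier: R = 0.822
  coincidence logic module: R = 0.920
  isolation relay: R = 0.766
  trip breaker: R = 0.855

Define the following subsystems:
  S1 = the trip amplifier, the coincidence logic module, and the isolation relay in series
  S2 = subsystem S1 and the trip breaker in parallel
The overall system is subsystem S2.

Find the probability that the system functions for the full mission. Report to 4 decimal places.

Series (trip amplifier, coincidence logic module, and isolation relay): 0.822000 × 0.920000 × 0.766000 = 0.579280
Parallel ([0.579280] and trip breaker): 1 − (1 − 0.579280)(1 − 0.855000) = 0.9390

0.9390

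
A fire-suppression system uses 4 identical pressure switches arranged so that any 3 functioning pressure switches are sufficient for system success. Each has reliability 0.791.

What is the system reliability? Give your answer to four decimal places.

R = Σ_{i=3}^{4} C(4,i) p^i (1−p)^{4−i} with p = 0.791
C(4,3)·0.791^3·0.209^1 = 0.413748
C(4,4)·0.791^4·0.209^0 = 0.391477
Sum = 0.8052

0.8052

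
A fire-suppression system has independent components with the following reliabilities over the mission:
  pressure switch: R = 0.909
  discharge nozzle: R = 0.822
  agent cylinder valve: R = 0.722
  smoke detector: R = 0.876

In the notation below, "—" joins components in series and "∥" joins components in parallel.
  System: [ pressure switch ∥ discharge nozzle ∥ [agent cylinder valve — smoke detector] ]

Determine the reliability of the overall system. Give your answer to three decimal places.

Series (agent cylinder valve and smoke detector): 0.72200 × 0.87600 = 0.63247
Parallel (pressure switch, discharge nozzle, and [0.63247]): 1 − (1 − 0.90900)(1 − 0.82200)(1 − 0.63247) = 0.994

0.994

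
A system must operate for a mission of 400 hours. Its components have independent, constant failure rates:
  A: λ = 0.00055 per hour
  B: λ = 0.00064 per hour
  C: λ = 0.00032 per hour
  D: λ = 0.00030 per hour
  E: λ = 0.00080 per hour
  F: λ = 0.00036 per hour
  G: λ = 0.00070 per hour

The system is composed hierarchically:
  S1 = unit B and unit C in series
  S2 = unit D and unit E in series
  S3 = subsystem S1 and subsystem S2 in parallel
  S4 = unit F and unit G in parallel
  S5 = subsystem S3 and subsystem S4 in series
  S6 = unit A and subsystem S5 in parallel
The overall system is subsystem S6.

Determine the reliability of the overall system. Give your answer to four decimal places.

R(A) = exp(−0.00055 × 400) = 0.802519
R(B) = exp(−0.00064 × 400) = 0.774142
R(C) = exp(−0.00032 × 400) = 0.879853
R(D) = exp(−0.00030 × 400) = 0.886920
R(E) = exp(−0.00080 × 400) = 0.726149
R(F) = exp(−0.00036 × 400) = 0.865888
R(G) = exp(−0.00070 × 400) = 0.755784
Series (B and C): 0.774142 × 0.879853 = 0.681131
Series (D and E): 0.886920 × 0.726149 = 0.644036
Parallel ([0.681131] and [0.644036]): 1 − (1 − 0.681131)(1 − 0.644036) = 0.886494
Parallel (F and G): 1 − (1 − 0.865888)(1 − 0.755784) = 0.967248
Series ([0.886494] and [0.967248]): 0.886494 × 0.967248 = 0.857460
Parallel (A and [0.857460]): 1 − (1 − 0.802519)(1 − 0.857460) = 0.9719

0.9719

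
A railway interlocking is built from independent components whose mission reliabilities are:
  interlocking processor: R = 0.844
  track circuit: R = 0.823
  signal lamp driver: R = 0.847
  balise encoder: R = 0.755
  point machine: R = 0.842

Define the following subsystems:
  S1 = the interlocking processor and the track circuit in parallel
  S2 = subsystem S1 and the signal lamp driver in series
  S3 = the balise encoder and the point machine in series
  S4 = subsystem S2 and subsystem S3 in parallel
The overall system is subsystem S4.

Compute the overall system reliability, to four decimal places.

Parallel (interlocking processor and track circuit): 1 − (1 − 0.844000)(1 − 0.823000) = 0.972388
Series ([0.972388] and signal lamp driver): 0.972388 × 0.847000 = 0.823613
Series (balise encoder and point machine): 0.755000 × 0.842000 = 0.635710
Parallel ([0.823613] and [0.635710]): 1 − (1 − 0.823613)(1 − 0.635710) = 0.9357

0.9357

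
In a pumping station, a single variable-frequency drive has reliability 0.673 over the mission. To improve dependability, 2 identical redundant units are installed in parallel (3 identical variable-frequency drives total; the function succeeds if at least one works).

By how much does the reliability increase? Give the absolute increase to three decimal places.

R_before = 0.673
R_after = 1 − (1 − 0.673)^3 = 0.965
ΔR = 0.965 − 0.673 = 0.292

0.292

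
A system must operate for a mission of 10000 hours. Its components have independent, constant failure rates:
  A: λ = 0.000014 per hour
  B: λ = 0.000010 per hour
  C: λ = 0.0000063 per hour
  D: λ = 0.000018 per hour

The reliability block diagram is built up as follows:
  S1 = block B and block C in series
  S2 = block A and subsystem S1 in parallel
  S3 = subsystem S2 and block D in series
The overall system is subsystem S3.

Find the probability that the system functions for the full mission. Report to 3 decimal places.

0.819

R(A) = exp(−0.000014 × 10000) = 0.86936
R(B) = exp(−0.000010 × 10000) = 0.90484
R(C) = exp(−0.0000063 × 10000) = 0.93894
R(D) = exp(−0.000018 × 10000) = 0.83527
Series (B and C): 0.90484 × 0.93894 = 0.84959
Parallel (A and [0.84959]): 1 − (1 − 0.86936)(1 − 0.84959) = 0.98035
Series ([0.98035] and D): 0.98035 × 0.83527 = 0.819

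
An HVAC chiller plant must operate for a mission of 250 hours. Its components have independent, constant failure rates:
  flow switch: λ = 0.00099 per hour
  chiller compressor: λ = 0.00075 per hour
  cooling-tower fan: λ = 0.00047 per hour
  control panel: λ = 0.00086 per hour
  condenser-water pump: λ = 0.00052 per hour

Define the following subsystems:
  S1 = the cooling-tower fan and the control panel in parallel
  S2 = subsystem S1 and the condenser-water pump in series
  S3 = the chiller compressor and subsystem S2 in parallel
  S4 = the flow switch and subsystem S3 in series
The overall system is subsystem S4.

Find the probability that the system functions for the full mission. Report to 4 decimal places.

0.7620

R(flow switch) = exp(−0.00099 × 250) = 0.780750
R(chiller compressor) = exp(−0.00075 × 250) = 0.829029
R(cooling-tower fan) = exp(−0.00047 × 250) = 0.889141
R(control panel) = exp(−0.00086 × 250) = 0.806541
R(condenser-water pump) = exp(−0.00052 × 250) = 0.878095
Parallel (cooling-tower fan and control panel): 1 − (1 − 0.889141)(1 − 0.806541) = 0.978553
Series ([0.978553] and condenser-water pump): 0.978553 × 0.878095 = 0.859262
Parallel (chiller compressor and [0.859262]): 1 − (1 − 0.829029)(1 − 0.859262) = 0.975938
Series (flow switch and [0.975938]): 0.780750 × 0.975938 = 0.7620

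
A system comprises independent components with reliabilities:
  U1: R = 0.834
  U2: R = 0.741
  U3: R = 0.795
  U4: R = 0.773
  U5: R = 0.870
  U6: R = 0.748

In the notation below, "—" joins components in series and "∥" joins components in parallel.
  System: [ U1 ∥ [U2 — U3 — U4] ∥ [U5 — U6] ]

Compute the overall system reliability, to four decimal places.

Series (U2, U3, and U4): 0.741000 × 0.795000 × 0.773000 = 0.455370
Series (U5 and U6): 0.870000 × 0.748000 = 0.650760
Parallel (U1, [0.455370], and [0.650760]): 1 − (1 − 0.834000)(1 − 0.455370)(1 − 0.650760) = 0.9684

0.9684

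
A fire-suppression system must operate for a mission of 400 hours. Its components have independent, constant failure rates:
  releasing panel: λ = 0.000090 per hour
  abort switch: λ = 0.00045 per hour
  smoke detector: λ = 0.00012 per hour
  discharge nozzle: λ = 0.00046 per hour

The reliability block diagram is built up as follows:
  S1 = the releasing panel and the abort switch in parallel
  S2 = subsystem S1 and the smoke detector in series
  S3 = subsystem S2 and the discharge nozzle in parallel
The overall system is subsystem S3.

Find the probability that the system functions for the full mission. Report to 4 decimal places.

R(releasing panel) = exp(−0.000090 × 400) = 0.964640
R(abort switch) = exp(−0.00045 × 400) = 0.835270
R(smoke detector) = exp(−0.00012 × 400) = 0.953134
R(discharge nozzle) = exp(−0.00046 × 400) = 0.831936
Parallel (releasing panel and abort switch): 1 − (1 − 0.964640)(1 − 0.835270) = 0.994175
Series ([0.994175] and smoke detector): 0.994175 × 0.953134 = 0.947582
Parallel ([0.947582] and discharge nozzle): 1 − (1 − 0.947582)(1 − 0.831936) = 0.9912

0.9912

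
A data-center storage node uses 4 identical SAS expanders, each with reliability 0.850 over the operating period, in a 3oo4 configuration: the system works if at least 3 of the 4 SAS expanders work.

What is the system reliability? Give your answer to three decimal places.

R = Σ_{i=3}^{4} C(4,i) p^i (1−p)^{4−i} with p = 0.850
C(4,3)·0.850^3·0.150^1 = 0.36848
C(4,4)·0.850^4·0.150^0 = 0.52201
Sum = 0.890

0.890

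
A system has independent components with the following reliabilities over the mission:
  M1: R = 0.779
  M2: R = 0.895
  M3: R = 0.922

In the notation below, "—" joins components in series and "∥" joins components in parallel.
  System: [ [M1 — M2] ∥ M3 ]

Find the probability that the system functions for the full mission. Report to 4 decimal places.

Series (M1 and M2): 0.779000 × 0.895000 = 0.697205
Parallel ([0.697205] and M3): 1 − (1 − 0.697205)(1 − 0.922000) = 0.9764

0.9764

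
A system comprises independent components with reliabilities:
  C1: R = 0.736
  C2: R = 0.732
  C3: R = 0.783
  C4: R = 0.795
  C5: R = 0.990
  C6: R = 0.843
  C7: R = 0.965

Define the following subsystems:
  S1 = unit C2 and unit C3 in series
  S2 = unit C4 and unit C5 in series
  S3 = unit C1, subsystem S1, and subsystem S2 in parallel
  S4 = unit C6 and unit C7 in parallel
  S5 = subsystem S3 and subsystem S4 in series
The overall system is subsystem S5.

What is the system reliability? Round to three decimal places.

Series (C2 and C3): 0.73200 × 0.78300 = 0.57316
Series (C4 and C5): 0.79500 × 0.99000 = 0.78705
Parallel (C1, [0.57316], and [0.78705]): 1 − (1 − 0.73600)(1 − 0.57316)(1 − 0.78705) = 0.97600
Parallel (C6 and C7): 1 − (1 − 0.84300)(1 − 0.96500) = 0.99451
Series ([0.97600] and [0.99451]): 0.97600 × 0.99451 = 0.971

0.971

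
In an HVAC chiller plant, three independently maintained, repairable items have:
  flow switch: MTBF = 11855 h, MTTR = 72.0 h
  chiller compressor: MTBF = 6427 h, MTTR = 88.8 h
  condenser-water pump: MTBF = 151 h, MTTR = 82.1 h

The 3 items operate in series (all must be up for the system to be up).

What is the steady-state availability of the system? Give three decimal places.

0.635

A(flow switch) = MTBF/(MTBF+MTTR) = 11855/(11855+72.0) = 0.993963
A(chiller compressor) = MTBF/(MTBF+MTTR) = 6427/(6427+88.8) = 0.986372
A(condenser-water pump) = MTBF/(MTBF+MTTR) = 151/(151+82.1) = 0.647791
Series availability: 0.993963 × 0.986372 × 0.647791 = 0.635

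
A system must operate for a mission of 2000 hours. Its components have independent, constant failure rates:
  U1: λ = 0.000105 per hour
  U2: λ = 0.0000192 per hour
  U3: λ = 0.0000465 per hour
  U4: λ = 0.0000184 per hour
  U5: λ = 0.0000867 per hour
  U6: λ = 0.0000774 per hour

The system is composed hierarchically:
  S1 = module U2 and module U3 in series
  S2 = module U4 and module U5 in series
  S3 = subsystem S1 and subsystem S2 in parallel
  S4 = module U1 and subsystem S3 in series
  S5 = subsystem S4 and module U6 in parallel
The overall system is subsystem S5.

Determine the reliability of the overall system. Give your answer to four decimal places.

0.9701

R(U1) = exp(−0.000105 × 2000) = 0.810584
R(U2) = exp(−0.0000192 × 2000) = 0.962328
R(U3) = exp(−0.0000465 × 2000) = 0.911194
R(U4) = exp(−0.0000184 × 2000) = 0.963869
R(U5) = exp(−0.0000867 × 2000) = 0.840801
R(U6) = exp(−0.0000774 × 2000) = 0.856586
Series (U2 and U3): 0.962328 × 0.911194 = 0.876867
Series (U4 and U5): 0.963869 × 0.840801 = 0.810422
Parallel ([0.876867] and [0.810422]): 1 − (1 − 0.876867)(1 − 0.810422) = 0.976657
Series (U1 and [0.976657]): 0.810584 × 0.976657 = 0.791663
Parallel ([0.791663] and U6): 1 − (1 − 0.791663)(1 − 0.856586) = 0.9701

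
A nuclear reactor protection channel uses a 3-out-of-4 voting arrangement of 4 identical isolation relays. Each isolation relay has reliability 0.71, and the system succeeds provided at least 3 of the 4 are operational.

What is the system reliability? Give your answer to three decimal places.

0.669

R = Σ_{i=3}^{4} C(4,i) p^i (1−p)^{4−i} with p = 0.71
C(4,3)·0.71^3·0.29^1 = 0.41518
C(4,4)·0.71^4·0.29^0 = 0.25412
Sum = 0.669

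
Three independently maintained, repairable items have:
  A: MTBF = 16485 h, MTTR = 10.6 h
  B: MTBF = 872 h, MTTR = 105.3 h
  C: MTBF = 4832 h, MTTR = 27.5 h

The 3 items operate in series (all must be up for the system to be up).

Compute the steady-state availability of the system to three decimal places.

0.887

A(A) = MTBF/(MTBF+MTTR) = 16485/(16485+10.6) = 0.999357
A(B) = MTBF/(MTBF+MTTR) = 872/(872+105.3) = 0.892254
A(C) = MTBF/(MTBF+MTTR) = 4832/(4832+27.5) = 0.994341
Series availability: 0.999357 × 0.892254 × 0.994341 = 0.887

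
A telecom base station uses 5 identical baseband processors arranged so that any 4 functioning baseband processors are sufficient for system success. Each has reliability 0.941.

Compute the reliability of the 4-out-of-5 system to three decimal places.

R = Σ_{i=4}^{5} C(5,i) p^i (1−p)^{5−i} with p = 0.941
C(5,4)·0.941^4·0.059^1 = 0.23130
C(5,5)·0.941^5·0.059^0 = 0.73782
Sum = 0.969

0.969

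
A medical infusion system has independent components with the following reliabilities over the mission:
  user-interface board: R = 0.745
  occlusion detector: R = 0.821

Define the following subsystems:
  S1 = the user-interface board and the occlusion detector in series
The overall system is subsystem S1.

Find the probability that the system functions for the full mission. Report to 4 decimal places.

0.6116

Series (user-interface board and occlusion detector): 0.745000 × 0.821000 = 0.6116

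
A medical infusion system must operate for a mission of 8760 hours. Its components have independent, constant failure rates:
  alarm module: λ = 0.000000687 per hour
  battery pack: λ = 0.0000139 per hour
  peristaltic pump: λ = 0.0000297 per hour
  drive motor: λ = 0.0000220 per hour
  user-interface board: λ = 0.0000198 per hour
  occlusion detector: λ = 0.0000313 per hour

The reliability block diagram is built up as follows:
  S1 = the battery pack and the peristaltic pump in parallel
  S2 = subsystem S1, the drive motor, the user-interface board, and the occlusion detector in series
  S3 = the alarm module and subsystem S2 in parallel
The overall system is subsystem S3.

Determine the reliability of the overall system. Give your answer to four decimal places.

0.9971

R(alarm module) = exp(−0.000000687 × 8760) = 0.994000
R(battery pack) = exp(−0.0000139 × 8760) = 0.885357
R(peristaltic pump) = exp(−0.0000297 × 8760) = 0.770919
R(drive motor) = exp(−0.0000220 × 8760) = 0.824713
R(user-interface board) = exp(−0.0000198 × 8760) = 0.840761
R(occlusion detector) = exp(−0.0000313 × 8760) = 0.760189
Parallel (battery pack and peristaltic pump): 1 − (1 − 0.885357)(1 − 0.770919) = 0.973737
Series ([0.973737], drive motor, user-interface board, and occlusion detector): 0.973737 × 0.824713 × 0.840761 × 0.760189 = 0.513261
Parallel (alarm module and [0.513261]): 1 − (1 − 0.994000)(1 − 0.513261) = 0.9971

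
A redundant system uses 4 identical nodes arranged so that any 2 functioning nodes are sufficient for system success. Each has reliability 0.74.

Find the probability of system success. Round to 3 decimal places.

0.943

R = Σ_{i=2}^{4} C(4,i) p^i (1−p)^{4−i} with p = 0.74
C(4,2)·0.74^2·0.26^2 = 0.22211
C(4,3)·0.74^3·0.26^1 = 0.42143
C(4,4)·0.74^4·0.26^0 = 0.29987
Sum = 0.943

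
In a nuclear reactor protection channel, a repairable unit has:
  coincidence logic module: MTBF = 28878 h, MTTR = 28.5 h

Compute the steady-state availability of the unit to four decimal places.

0.9990

A(coincidence logic module) = MTBF/(MTBF+MTTR) = 28878/(28878+28.5) = 0.9990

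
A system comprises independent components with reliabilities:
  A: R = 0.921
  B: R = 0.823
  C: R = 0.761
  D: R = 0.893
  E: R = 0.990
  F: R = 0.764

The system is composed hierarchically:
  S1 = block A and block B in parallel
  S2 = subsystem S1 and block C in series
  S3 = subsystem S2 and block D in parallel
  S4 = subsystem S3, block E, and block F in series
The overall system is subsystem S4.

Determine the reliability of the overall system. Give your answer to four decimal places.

0.7362

Parallel (A and B): 1 − (1 − 0.921000)(1 − 0.823000) = 0.986017
Series ([0.986017] and C): 0.986017 × 0.761000 = 0.750359
Parallel ([0.750359] and D): 1 − (1 − 0.750359)(1 − 0.893000) = 0.973288
Series ([0.973288], E, and F): 0.973288 × 0.990000 × 0.764000 = 0.7362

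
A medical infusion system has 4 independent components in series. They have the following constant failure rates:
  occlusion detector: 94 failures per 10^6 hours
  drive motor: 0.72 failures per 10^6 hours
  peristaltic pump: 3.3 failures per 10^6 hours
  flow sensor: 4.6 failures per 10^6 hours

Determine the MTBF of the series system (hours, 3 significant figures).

Series of exponential components: λ_sys = Σ λ_i
λ_sys = 0.000094 + 0.00000072 + 0.0000033 + 0.0000046 = 1.0262e-04 /h
MTBF = 1 / λ_sys = 9740 h

9740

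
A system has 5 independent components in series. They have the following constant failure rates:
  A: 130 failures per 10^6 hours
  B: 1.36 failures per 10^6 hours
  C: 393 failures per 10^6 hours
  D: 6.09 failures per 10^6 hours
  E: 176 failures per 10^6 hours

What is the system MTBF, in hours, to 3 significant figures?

Series of exponential components: λ_sys = Σ λ_i
λ_sys = 0.000130 + 0.00000136 + 0.000393 + 0.00000609 + 0.000176 = 7.0645e-04 /h
MTBF = 1 / λ_sys = 1420 h

1420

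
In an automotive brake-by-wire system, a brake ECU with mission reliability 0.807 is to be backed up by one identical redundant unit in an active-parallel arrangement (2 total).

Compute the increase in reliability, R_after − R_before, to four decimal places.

R_before = 0.807
R_after = 1 − (1 − 0.807)^2 = 0.9628
ΔR = 0.9628 − 0.807 = 0.1558

0.1558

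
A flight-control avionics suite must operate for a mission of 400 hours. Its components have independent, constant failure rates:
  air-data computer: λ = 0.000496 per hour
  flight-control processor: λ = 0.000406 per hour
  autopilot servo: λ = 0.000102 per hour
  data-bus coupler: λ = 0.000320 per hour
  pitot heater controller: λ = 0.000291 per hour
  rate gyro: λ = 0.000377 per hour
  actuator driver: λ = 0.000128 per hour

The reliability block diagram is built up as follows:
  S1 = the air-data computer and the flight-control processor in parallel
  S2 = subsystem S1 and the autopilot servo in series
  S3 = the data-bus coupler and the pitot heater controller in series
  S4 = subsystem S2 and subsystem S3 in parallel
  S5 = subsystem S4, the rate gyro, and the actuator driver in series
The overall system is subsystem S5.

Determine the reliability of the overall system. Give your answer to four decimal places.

0.8054

R(air-data computer) = exp(−0.000496 × 400) = 0.820042
R(flight-control processor) = exp(−0.000406 × 400) = 0.850101
R(autopilot servo) = exp(−0.000102 × 400) = 0.960021
R(data-bus coupler) = exp(−0.000320 × 400) = 0.879853
R(pitot heater controller) = exp(−0.000291 × 400) = 0.890119
R(rate gyro) = exp(−0.000377 × 400) = 0.860020
R(actuator driver) = exp(−0.000128 × 400) = 0.950089
Parallel (air-data computer and flight-control processor): 1 − (1 − 0.820042)(1 − 0.850101) = 0.973024
Series ([0.973024] and autopilot servo): 0.973024 × 0.960021 = 0.934123
Series (data-bus coupler and pitot heater controller): 0.879853 × 0.890119 = 0.783174
Parallel ([0.934123] and [0.783174]): 1 − (1 − 0.934123)(1 − 0.783174) = 0.985716
Series ([0.985716], rate gyro, and actuator driver): 0.985716 × 0.860020 × 0.950089 = 0.8054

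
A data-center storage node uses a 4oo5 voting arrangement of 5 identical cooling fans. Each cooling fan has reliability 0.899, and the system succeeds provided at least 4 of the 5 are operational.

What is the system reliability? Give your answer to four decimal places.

0.9171

R = Σ_{i=4}^{5} C(5,i) p^i (1−p)^{5−i} with p = 0.899
C(5,4)·0.899^4·0.101^1 = 0.329860
C(5,5)·0.899^5·0.101^0 = 0.587217
Sum = 0.9171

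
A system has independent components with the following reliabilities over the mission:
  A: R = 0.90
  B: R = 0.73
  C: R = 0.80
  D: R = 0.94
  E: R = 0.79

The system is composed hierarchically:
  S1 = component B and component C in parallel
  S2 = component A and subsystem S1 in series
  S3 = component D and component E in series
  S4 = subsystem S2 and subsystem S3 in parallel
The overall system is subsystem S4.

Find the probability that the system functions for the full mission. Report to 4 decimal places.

Parallel (B and C): 1 − (1 − 0.730000)(1 − 0.800000) = 0.946000
Series (A and [0.946000]): 0.900000 × 0.946000 = 0.851400
Series (D and E): 0.940000 × 0.790000 = 0.742600
Parallel ([0.851400] and [0.742600]): 1 − (1 − 0.851400)(1 − 0.742600) = 0.9618

0.9618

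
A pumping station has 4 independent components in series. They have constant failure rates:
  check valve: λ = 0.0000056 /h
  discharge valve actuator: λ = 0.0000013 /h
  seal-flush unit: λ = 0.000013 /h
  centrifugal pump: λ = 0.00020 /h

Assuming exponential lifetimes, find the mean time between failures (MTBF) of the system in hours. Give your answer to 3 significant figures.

4550

Series of exponential components: λ_sys = Σ λ_i
λ_sys = 0.0000056 + 0.0000013 + 0.000013 + 0.00020 = 2.1990e-04 /h
MTBF = 1 / λ_sys = 4550 h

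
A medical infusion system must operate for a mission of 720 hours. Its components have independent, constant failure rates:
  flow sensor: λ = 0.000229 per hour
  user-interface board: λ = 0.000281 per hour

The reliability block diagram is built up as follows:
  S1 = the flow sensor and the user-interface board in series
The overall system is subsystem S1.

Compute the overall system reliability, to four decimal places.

0.6927

R(flow sensor) = exp(−0.000229 × 720) = 0.847995
R(user-interface board) = exp(−0.000281 × 720) = 0.816833
Series (flow sensor and user-interface board): 0.847995 × 0.816833 = 0.6927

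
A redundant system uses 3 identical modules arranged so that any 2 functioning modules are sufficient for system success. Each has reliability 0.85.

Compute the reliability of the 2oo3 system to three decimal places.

R = Σ_{i=2}^{3} C(3,i) p^i (1−p)^{3−i} with p = 0.85
C(3,2)·0.85^2·0.15^1 = 0.32513
C(3,3)·0.85^3·0.15^0 = 0.61413
Sum = 0.939

0.939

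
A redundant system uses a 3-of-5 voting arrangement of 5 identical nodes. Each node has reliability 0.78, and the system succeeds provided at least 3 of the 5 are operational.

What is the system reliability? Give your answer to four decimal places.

0.9256

R = Σ_{i=3}^{5} C(5,i) p^i (1−p)^{5−i} with p = 0.78
C(5,3)·0.78^3·0.22^2 = 0.229683
C(5,4)·0.78^4·0.22^1 = 0.407166
C(5,5)·0.78^5·0.22^0 = 0.288717
Sum = 0.9256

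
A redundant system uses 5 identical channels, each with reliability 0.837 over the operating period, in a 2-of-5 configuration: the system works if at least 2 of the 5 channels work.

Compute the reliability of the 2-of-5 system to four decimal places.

R = Σ_{i=2}^{5} C(5,i) p^i (1−p)^{5−i} with p = 0.837
C(5,2)·0.837^2·0.163^3 = 0.030340
C(5,3)·0.837^3·0.163^2 = 0.155794
C(5,4)·0.837^4·0.163^1 = 0.399999
C(5,5)·0.837^5·0.163^0 = 0.410797
Sum = 0.9969

0.9969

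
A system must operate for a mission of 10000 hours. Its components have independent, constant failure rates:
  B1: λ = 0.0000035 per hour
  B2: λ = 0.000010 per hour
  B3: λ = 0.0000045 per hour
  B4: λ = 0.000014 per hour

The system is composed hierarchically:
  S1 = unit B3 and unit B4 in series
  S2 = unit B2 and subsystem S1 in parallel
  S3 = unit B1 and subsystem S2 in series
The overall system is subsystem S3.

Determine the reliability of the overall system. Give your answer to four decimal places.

R(B1) = exp(−0.0000035 × 10000) = 0.965605
R(B2) = exp(−0.000010 × 10000) = 0.904837
R(B3) = exp(−0.0000045 × 10000) = 0.955997
R(B4) = exp(−0.000014 × 10000) = 0.869358
Series (B3 and B4): 0.955997 × 0.869358 = 0.831104
Parallel (B2 and [0.831104]): 1 − (1 − 0.904837)(1 − 0.831104) = 0.983927
Series (B1 and [0.983927]): 0.965605 × 0.983927 = 0.9501

0.9501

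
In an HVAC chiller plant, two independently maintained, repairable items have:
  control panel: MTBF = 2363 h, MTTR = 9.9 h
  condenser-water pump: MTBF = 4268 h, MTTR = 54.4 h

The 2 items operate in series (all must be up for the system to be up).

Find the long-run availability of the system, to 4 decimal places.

A(control panel) = MTBF/(MTBF+MTTR) = 2363/(2363+9.9) = 0.995828
A(condenser-water pump) = MTBF/(MTBF+MTTR) = 4268/(4268+54.4) = 0.987414
Series availability: 0.995828 × 0.987414 = 0.9833

0.9833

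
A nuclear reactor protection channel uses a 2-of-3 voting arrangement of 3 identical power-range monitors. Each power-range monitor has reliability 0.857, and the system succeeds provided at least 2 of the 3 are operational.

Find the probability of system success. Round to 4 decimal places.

R = Σ_{i=2}^{3} C(3,i) p^i (1−p)^{3−i} with p = 0.857
C(3,2)·0.857^2·0.143^1 = 0.315079
C(3,3)·0.857^3·0.143^0 = 0.629423
Sum = 0.9445

0.9445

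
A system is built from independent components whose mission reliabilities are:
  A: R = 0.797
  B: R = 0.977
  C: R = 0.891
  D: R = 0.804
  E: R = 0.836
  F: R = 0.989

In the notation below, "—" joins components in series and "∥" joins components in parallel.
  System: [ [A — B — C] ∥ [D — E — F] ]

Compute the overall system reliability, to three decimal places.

0.897

Series (A, B, and C): 0.79700 × 0.97700 × 0.89100 = 0.69379
Series (D, E, and F): 0.80400 × 0.83600 × 0.98900 = 0.66475
Parallel ([0.69379] and [0.66475]): 1 − (1 − 0.69379)(1 − 0.66475) = 0.897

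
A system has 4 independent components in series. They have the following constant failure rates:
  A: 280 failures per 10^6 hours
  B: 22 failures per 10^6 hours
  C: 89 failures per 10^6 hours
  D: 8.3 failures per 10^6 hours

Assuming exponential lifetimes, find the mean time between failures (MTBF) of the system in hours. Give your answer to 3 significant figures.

2500

Series of exponential components: λ_sys = Σ λ_i
λ_sys = 0.00028 + 0.000022 + 0.000089 + 0.0000083 = 3.9930e-04 /h
MTBF = 1 / λ_sys = 2500 h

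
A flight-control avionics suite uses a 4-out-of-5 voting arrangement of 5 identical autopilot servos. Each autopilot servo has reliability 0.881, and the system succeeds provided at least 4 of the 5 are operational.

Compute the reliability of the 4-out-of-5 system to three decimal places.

R = Σ_{i=4}^{5} C(5,i) p^i (1−p)^{5−i} with p = 0.881
C(5,4)·0.881^4·0.119^1 = 0.35844
C(5,5)·0.881^5·0.119^0 = 0.53074
Sum = 0.889

0.889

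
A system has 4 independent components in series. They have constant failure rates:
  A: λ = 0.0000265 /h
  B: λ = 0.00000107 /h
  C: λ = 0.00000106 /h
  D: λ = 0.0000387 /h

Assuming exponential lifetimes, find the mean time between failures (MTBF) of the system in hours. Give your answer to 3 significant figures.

14900

Series of exponential components: λ_sys = Σ λ_i
λ_sys = 0.0000265 + 0.00000107 + 0.00000106 + 0.0000387 = 6.7330e-05 /h
MTBF = 1 / λ_sys = 14900 h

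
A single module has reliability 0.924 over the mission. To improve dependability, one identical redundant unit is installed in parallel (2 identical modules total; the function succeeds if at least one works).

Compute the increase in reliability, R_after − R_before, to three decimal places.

0.070

R_before = 0.924
R_after = 1 − (1 − 0.924)^2 = 0.994
ΔR = 0.994 − 0.924 = 0.070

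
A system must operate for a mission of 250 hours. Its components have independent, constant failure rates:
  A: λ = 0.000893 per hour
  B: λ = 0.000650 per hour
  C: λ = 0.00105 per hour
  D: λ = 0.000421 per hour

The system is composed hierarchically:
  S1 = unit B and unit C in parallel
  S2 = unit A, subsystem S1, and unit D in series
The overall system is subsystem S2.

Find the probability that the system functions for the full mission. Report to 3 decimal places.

R(A) = exp(−0.000893 × 250) = 0.79991
R(B) = exp(−0.000650 × 250) = 0.85002
R(C) = exp(−0.00105 × 250) = 0.76913
R(D) = exp(−0.000421 × 250) = 0.90010
Parallel (B and C): 1 − (1 − 0.85002)(1 − 0.76913) = 0.96537
Series (A, [0.96537], and D): 0.79991 × 0.96537 × 0.90010 = 0.695

0.695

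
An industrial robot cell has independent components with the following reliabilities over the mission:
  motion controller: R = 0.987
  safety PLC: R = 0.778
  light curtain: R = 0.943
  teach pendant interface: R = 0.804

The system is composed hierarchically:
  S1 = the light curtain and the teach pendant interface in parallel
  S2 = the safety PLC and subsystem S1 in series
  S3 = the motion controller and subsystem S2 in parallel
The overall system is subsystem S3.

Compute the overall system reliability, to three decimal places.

Parallel (light curtain and teach pendant interface): 1 − (1 − 0.94300)(1 − 0.80400) = 0.98883
Series (safety PLC and [0.98883]): 0.77800 × 0.98883 = 0.76931
Parallel (motion controller and [0.76931]): 1 − (1 − 0.98700)(1 − 0.76931) = 0.997

0.997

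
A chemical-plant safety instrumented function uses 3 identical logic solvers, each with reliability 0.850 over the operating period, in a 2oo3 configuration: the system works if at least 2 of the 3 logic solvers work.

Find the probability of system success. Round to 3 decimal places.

0.939

R = Σ_{i=2}^{3} C(3,i) p^i (1−p)^{3−i} with p = 0.850
C(3,2)·0.850^2·0.150^1 = 0.32513
C(3,3)·0.850^3·0.150^0 = 0.61413
Sum = 0.939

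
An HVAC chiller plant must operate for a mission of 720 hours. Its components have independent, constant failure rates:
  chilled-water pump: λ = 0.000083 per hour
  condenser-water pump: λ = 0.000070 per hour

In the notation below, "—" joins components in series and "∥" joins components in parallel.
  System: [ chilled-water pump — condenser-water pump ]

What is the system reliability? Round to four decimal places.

R(chilled-water pump) = exp(−0.000083 × 720) = 0.941991
R(condenser-water pump) = exp(−0.000070 × 720) = 0.950849
Series (chilled-water pump and condenser-water pump): 0.941991 × 0.950849 = 0.8957

0.8957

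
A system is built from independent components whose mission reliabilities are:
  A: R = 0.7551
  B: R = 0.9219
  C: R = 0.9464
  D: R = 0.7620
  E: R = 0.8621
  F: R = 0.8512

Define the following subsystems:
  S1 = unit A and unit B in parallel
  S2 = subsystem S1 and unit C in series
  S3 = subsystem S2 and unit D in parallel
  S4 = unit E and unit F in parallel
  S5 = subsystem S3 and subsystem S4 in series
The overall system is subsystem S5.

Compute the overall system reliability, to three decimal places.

Parallel (A and B): 1 − (1 − 0.75510)(1 − 0.92190) = 0.98087
Series ([0.98087] and C): 0.98087 × 0.94640 = 0.92830
Parallel ([0.92830] and D): 1 − (1 − 0.92830)(1 − 0.76200) = 0.98294
Parallel (E and F): 1 − (1 − 0.86210)(1 − 0.85120) = 0.97948
Series ([0.98294] and [0.97948]): 0.98294 × 0.97948 = 0.963

0.963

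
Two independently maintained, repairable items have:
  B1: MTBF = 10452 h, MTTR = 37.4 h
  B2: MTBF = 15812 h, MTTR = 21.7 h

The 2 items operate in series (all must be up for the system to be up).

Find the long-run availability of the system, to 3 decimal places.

0.995

A(B1) = MTBF/(MTBF+MTTR) = 10452/(10452+37.4) = 0.996434
A(B2) = MTBF/(MTBF+MTTR) = 15812/(15812+21.7) = 0.998630
Series availability: 0.996434 × 0.998630 = 0.995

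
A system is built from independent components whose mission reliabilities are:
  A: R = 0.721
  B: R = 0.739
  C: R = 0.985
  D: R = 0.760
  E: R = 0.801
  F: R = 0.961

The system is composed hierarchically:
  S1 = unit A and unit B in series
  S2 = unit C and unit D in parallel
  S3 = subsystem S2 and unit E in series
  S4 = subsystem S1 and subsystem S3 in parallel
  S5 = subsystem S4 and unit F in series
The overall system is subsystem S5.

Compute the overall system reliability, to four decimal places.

Series (A and B): 0.721000 × 0.739000 = 0.532819
Parallel (C and D): 1 − (1 − 0.985000)(1 − 0.760000) = 0.996400
Series ([0.996400] and E): 0.996400 × 0.801000 = 0.798116
Parallel ([0.532819] and [0.798116]): 1 − (1 − 0.532819)(1 − 0.798116) = 0.905684
Series ([0.905684] and F): 0.905684 × 0.961000 = 0.8704

0.8704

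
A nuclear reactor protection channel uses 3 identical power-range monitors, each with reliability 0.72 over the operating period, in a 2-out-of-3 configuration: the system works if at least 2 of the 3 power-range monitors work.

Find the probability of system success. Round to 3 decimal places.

R = Σ_{i=2}^{3} C(3,i) p^i (1−p)^{3−i} with p = 0.72
C(3,2)·0.72^2·0.28^1 = 0.43546
C(3,3)·0.72^3·0.28^0 = 0.37325
Sum = 0.809

0.809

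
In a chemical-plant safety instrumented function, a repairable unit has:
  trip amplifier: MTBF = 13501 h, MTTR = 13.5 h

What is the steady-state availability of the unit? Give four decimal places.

0.9990

A(trip amplifier) = MTBF/(MTBF+MTTR) = 13501/(13501+13.5) = 0.9990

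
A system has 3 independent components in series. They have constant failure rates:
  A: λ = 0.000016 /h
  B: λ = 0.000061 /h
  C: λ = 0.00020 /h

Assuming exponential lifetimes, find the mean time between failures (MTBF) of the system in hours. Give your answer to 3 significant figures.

Series of exponential components: λ_sys = Σ λ_i
λ_sys = 0.000016 + 0.000061 + 0.00020 = 2.7700e-04 /h
MTBF = 1 / λ_sys = 3610 h

3610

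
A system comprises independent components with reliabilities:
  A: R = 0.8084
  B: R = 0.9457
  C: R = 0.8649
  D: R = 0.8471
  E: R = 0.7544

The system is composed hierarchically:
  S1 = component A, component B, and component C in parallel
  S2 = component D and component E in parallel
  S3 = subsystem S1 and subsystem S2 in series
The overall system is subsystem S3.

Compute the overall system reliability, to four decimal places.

Parallel (A, B, and C): 1 − (1 − 0.808400)(1 − 0.945700)(1 − 0.864900) = 0.998594
Parallel (D and E): 1 − (1 − 0.847100)(1 − 0.754400) = 0.962448
Series ([0.998594] and [0.962448]): 0.998594 × 0.962448 = 0.9611

0.9611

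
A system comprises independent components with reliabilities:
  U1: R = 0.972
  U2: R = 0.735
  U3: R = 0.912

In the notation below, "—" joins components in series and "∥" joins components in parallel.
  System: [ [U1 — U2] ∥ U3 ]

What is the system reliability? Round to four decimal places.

Series (U1 and U2): 0.972000 × 0.735000 = 0.714420
Parallel ([0.714420] and U3): 1 − (1 − 0.714420)(1 − 0.912000) = 0.9749

0.9749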